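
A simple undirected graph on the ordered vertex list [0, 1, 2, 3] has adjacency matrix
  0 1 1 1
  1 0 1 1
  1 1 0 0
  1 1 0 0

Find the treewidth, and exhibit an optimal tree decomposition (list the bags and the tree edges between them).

Treewidth 2.
One optimal decomposition is:
Bags: B1 = {0, 1, 2}  B2 = {0, 1, 3}
Tree: B1–B2

Each bag holds 3 vertices, so the decomposition has width 2, which upper-bounds the treewidth. On the other hand G contains the 3-clique {0, 1, 2}. A clique must lie in a single bag of any decomposition, so no decomposition can have width below 2. The upper and lower bounds meet at 2, so that is the treewidth.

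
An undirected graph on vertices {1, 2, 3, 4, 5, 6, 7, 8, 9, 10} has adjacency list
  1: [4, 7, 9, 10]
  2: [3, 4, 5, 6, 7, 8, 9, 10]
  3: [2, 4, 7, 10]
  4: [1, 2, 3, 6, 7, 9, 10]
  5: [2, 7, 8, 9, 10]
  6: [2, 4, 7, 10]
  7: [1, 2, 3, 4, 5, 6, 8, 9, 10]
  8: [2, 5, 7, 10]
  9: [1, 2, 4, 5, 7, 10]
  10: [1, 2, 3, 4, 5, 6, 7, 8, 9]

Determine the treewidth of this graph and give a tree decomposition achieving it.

The largest bag has 5 vertices, giving width 4; this decomposition certifies tw(G) ≤ 4. On the other hand G contains the 5-clique {1, 4, 7, 9, 10}. A clique must lie in a single bag of any decomposition, so no decomposition can have width below 4. Therefore the treewidth is 4.

Treewidth 4.
Bags: B1 = {2, 5, 7, 9, 10}  B2 = {2, 4, 7, 9, 10}  B3 = {2, 3, 4, 7, 10}  B4 = {2, 5, 7, 8, 10}  B5 = {1, 4, 7, 9, 10}  B6 = {2, 4, 6, 7, 10}
Tree: B1–B2, B2–B3, B1–B4, B2–B5, B3–B6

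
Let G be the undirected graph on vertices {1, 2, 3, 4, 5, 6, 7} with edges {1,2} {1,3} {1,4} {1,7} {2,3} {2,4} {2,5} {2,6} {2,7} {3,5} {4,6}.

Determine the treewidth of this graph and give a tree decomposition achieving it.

Treewidth 2.
One optimal decomposition is:
Bags: B1 = {1, 2, 4}  B2 = {1, 2, 7}  B3 = {1, 2, 3}  B4 = {2, 3, 5}  B5 = {2, 4, 6}
Tree: B1–B2, B2–B3, B3–B4, B1–B5

The largest bag has 3 vertices, giving width 2; this decomposition certifies tw(G) ≤ 2. Conversely, {1, 2, 3} is a clique of size 3, and the vertices of any clique must share a bag in every tree decomposition; so some bag has ≥ 3 vertices and tw(G) ≥ 2. Therefore the treewidth is 2.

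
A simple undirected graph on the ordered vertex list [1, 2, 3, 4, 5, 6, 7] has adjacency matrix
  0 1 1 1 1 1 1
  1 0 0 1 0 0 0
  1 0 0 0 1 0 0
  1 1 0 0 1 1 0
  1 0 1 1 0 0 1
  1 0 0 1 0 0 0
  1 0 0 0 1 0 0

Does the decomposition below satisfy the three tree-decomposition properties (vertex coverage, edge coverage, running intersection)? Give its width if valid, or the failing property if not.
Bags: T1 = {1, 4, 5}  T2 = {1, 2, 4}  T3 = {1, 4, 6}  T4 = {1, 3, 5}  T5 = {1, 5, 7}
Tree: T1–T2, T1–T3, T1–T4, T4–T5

Checking the three conditions: (i) the bags cover all of {1, 2, 3, 4, 5, 6, 7}; (ii) for each edge, some bag contains both endpoints; (iii) the bags containing any fixed vertex form a subtree. All hold, so the decomposition is valid with width 3 − 1 = 2.

Yes; width 2.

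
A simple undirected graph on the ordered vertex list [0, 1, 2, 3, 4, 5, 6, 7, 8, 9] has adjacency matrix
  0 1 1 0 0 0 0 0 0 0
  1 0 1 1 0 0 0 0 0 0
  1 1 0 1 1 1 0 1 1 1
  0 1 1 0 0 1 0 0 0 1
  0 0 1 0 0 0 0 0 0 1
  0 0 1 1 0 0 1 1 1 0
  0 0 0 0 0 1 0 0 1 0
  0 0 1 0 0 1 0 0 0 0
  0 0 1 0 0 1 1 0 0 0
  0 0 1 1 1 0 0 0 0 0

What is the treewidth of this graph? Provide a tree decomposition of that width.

Each bag holds 3 vertices, so the decomposition has width 2, which upper-bounds the treewidth. For the lower bound, the 3 vertices {0, 1, 2} are pairwise adjacent, and any tree decomposition puts a clique entirely inside one bag — forcing width ≥ 2. The upper and lower bounds meet at 2, so that is the treewidth.

Treewidth 2.
One such decomposition:
Bags: B1 = {2, 3, 5}  B2 = {2, 5, 8}  B3 = {1, 2, 3}  B4 = {2, 5, 7}  B5 = {0, 1, 2}  B6 = {2, 3, 9}  B7 = {2, 4, 9}  B8 = {5, 6, 8}
Tree: B1–B2, B1–B3, B2–B4, B3–B5, B1–B6, B6–B7, B2–B8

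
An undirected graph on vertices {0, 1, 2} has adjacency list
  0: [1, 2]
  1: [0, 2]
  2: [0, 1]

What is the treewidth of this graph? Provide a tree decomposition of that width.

Treewidth 2.
One such decomposition:
Bags: B1 = {0, 1, 2}
Tree: (single bag)

With just one bag of size 3, the width is 3 − 1 = 2, so tw(G) ≤ 2. Conversely, {0, 1, 2} is a clique of size 3, and the vertices of any clique must share a bag in every tree decomposition; so some bag has ≥ 3 vertices and tw(G) ≥ 2. Hence tw(G) = 2 exactly.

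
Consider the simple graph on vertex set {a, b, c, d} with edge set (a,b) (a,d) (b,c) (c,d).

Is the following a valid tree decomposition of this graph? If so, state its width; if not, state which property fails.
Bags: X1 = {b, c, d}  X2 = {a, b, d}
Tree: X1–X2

Yes; width 2.

Every vertex of G appears in some bag (union = {a, b, c, d}); every edge is covered by a bag; and for each vertex v the set of bags containing v is connected in the bag tree. The decomposition is therefore valid. The largest bag has 3 vertices, so the width is 2.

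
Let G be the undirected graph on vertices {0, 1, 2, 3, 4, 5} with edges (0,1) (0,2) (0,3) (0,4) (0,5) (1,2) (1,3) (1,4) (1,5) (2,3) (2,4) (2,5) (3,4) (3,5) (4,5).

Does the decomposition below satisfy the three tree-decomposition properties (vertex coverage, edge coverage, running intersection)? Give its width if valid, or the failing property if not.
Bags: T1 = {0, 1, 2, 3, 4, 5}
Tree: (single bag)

Checking the three conditions: (i) the bags cover all of {0, 1, 2, 3, 4, 5}; (ii) for each edge, some bag contains both endpoints; (iii) the bags containing any fixed vertex form a subtree. All hold, so the decomposition is valid with width 6 − 1 = 5.

Yes; width 5.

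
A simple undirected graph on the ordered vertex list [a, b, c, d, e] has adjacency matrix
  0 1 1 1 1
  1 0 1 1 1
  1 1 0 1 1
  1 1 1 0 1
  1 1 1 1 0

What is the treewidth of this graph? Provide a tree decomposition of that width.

With just one bag of size 5, the width is 5 − 1 = 4, so tw(G) ≤ 4. Conversely, {a, b, c, d, e} is a clique of size 5, and the vertices of any clique must share a bag in every tree decomposition; so some bag has ≥ 5 vertices and tw(G) ≥ 4. Hence tw(G) = 4 exactly.

Treewidth 4.
One optimal decomposition is:
Bags: B1 = {a, b, c, d, e}
Tree: (single bag)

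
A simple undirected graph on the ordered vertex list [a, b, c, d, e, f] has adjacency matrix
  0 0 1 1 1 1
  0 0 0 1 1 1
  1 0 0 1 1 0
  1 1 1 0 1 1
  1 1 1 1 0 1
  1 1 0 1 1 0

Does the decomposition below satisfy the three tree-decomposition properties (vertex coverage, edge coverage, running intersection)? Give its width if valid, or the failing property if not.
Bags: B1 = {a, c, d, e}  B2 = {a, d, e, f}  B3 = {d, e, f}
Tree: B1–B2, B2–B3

A tree decomposition must satisfy three properties: every vertex lies in some bag; for every edge, both endpoints lie together in some bag; and for every vertex, the bags containing it form a connected subtree. Here vertex b appears in no bag, so the decomposition is invalid.

No — vertex b appears in no bag.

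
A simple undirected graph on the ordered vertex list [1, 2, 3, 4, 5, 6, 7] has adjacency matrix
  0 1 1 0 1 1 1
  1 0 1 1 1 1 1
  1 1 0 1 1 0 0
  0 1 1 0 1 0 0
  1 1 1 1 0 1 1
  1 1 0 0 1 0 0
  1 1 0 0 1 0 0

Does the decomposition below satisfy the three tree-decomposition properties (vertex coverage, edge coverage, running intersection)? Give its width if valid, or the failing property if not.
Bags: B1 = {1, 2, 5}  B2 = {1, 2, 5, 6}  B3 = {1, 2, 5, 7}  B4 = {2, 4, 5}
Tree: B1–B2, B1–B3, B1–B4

A tree decomposition must satisfy three properties: every vertex lies in some bag; for every edge, both endpoints lie together in some bag; and for every vertex, the bags containing it form a connected subtree. Here vertex 3 appears in no bag, so the decomposition is invalid.

No — vertex 3 appears in no bag.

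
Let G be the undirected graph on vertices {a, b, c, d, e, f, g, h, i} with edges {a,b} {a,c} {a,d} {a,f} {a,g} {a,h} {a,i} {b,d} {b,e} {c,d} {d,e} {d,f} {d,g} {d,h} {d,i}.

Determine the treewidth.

2

A width-2 tree decomposition is:
Bags: B1 = {a, b, d}  B2 = {b, d, e}  B3 = {a, d, f}  B4 = {a, d, h}  B5 = {a, d, i}  B6 = {a, c, d}  B7 = {a, d, g}
Tree: B1–B2, B1–B3, B3–B4, B1–B5, B3–B6, B4–B7
The largest bag has 3 vertices, giving width 2; this decomposition certifies tw(G) ≤ 2. On the other hand G contains the 3-clique {b, d, e}. A clique must lie in a single bag of any decomposition, so no decomposition can have width below 2. Therefore the treewidth is 2.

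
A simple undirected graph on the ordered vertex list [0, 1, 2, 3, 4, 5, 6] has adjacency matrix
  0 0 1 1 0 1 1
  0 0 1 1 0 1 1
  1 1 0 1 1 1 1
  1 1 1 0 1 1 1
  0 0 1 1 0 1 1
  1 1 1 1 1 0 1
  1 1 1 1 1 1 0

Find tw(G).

A width-4 tree decomposition is:
Bags: B1 = {2, 3, 4, 5, 6}  B2 = {0, 2, 3, 5, 6}  B3 = {1, 2, 3, 5, 6}
Tree: B1–B2, B2–B3
Each bag holds 5 vertices, so the decomposition has width 4, which upper-bounds the treewidth. For the lower bound, the 5 vertices {0, 2, 3, 5, 6} are pairwise adjacent, and any tree decomposition puts a clique entirely inside one bag — forcing width ≥ 4. Therefore the treewidth is 4.

4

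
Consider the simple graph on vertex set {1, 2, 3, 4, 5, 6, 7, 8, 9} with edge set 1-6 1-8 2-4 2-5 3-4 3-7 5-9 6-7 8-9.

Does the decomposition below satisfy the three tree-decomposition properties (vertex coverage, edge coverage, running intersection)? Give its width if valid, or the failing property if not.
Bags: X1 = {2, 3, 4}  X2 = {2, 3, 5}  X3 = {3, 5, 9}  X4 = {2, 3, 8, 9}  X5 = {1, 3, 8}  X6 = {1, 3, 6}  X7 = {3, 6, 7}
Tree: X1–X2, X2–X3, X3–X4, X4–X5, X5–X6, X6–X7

No — bags containing vertex 2 are not connected in the tree.

A tree decomposition must satisfy three properties: every vertex lies in some bag; for every edge, both endpoints lie together in some bag; and for every vertex, the bags containing it form a connected subtree. Here bags containing vertex 2 are not connected in the tree, so the decomposition is invalid.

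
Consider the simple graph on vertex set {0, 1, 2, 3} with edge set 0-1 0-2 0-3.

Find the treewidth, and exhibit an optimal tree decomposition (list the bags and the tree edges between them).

The largest bag has 2 vertices, giving width 1; this decomposition certifies tw(G) ≤ 1. G has an edge, so its treewidth is at least 1. Combining the bounds, tw(G) = 1.

Treewidth 1.
One optimal decomposition is:
Bags: B1 = {0, 1}  B2 = {0, 3}  B3 = {0, 2}
Tree: B1–B2, B2–B3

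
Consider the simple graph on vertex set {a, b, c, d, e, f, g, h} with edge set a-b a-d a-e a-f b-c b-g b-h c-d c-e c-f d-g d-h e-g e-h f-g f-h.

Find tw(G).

4

A width-4 tree decomposition is:
Bags: B1 = {a, c, e, g, h}  B2 = {a, b, c, g, h}  B3 = {a, c, d, g, h}  B4 = {a, c, f, g, h}
Tree: B1–B2, B2–B3, B3–B4
Each bag holds 5 vertices, so the decomposition has width 4, which upper-bounds the treewidth. For the lower bound: the 5 vertex sets {c,e}, {a,b}, {d,h}, {g}, {f} are disjoint, each induces a connected subgraph, and every pair is joined by at least one edge of G. Contracting each set to a single vertex therefore yields K_{5} as a minor, and since treewidth is minor-monotone, tw(G) ≥ tw(K_{5}) = 4. The upper and lower bounds meet at 4, so that is the treewidth.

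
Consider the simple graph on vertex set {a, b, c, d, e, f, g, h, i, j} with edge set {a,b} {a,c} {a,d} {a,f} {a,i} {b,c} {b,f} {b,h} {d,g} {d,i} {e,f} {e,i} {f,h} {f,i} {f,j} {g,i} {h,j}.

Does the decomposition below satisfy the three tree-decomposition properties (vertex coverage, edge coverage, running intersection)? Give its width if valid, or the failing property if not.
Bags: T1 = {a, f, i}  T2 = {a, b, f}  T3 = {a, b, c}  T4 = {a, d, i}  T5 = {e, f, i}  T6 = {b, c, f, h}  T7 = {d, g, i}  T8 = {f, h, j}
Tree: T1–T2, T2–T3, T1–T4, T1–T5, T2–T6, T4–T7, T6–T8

No — bags containing vertex c are not connected in the tree.

A tree decomposition must satisfy three properties: every vertex lies in some bag; for every edge, both endpoints lie together in some bag; and for every vertex, the bags containing it form a connected subtree. Here bags containing vertex c are not connected in the tree, so the decomposition is invalid.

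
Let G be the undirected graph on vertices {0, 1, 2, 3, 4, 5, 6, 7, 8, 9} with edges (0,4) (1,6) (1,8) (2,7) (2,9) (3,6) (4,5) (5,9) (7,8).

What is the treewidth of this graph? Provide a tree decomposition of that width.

Treewidth 1.
One optimal decomposition is:
Bags: B1 = {3, 6}  B2 = {1, 6}  B3 = {1, 8}  B4 = {7, 8}  B5 = {2, 7}  B6 = {2, 9}  B7 = {5, 9}  B8 = {4, 5}  B9 = {0, 4}
Tree: B1–B2, B2–B3, B3–B4, B4–B5, B5–B6, B6–B7, B7–B8, B8–B9

Every bag has size at most 2, so the width is 2 − 1 = 1 and tw(G) ≤ 1. G has an edge, so its treewidth is at least 1. The upper and lower bounds meet at 1, so that is the treewidth.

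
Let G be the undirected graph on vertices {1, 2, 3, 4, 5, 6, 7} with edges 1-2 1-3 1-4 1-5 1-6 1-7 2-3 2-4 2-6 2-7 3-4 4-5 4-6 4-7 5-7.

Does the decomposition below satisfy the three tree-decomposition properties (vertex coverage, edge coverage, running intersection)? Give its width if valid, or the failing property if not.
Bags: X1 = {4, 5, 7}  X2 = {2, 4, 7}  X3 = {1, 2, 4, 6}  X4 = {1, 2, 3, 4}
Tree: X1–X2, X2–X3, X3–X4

A tree decomposition must satisfy three properties: every vertex lies in some bag; for every edge, both endpoints lie together in some bag; and for every vertex, the bags containing it form a connected subtree. Here edge (5,1) lies in no bag, so the decomposition is invalid.

No — edge (5,1) lies in no bag.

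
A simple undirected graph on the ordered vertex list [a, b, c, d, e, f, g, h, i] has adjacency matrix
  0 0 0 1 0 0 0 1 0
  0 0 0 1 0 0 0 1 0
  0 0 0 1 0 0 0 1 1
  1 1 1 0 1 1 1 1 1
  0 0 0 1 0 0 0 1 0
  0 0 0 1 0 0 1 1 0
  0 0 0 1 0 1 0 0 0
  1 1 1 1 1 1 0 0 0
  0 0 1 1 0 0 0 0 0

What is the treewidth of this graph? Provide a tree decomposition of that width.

Treewidth 2.
One optimal decomposition is:
Bags: B1 = {d, e, h}  B2 = {c, d, h}  B3 = {b, d, h}  B4 = {d, f, h}  B5 = {d, f, g}  B6 = {c, d, i}  B7 = {a, d, h}
Tree: B1–B2, B1–B3, B2–B4, B4–B5, B2–B6, B1–B7

The largest bag has 3 vertices, giving width 2; this decomposition certifies tw(G) ≤ 2. On the other hand G contains the 3-clique {d, f, g}. A clique must lie in a single bag of any decomposition, so no decomposition can have width below 2. The upper and lower bounds meet at 2, so that is the treewidth.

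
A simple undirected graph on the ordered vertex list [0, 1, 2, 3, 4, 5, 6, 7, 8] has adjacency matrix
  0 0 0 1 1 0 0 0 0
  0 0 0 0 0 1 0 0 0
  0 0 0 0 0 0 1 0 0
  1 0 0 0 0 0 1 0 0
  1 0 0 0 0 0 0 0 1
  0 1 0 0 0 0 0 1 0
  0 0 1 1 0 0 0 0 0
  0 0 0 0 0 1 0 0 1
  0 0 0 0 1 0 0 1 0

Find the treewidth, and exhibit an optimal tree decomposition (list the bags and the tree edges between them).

Every bag has size at most 2, so the width is 2 − 1 = 1 and tw(G) ≤ 1. G has an edge, so its treewidth is at least 1. The upper and lower bounds meet at 1, so that is the treewidth.

Treewidth 1.
Bags: B1 = {1, 5}  B2 = {5, 7}  B3 = {7, 8}  B4 = {4, 8}  B5 = {0, 4}  B6 = {0, 3}  B7 = {3, 6}  B8 = {2, 6}
Tree: B1–B2, B2–B3, B3–B4, B4–B5, B5–B6, B6–B7, B7–B8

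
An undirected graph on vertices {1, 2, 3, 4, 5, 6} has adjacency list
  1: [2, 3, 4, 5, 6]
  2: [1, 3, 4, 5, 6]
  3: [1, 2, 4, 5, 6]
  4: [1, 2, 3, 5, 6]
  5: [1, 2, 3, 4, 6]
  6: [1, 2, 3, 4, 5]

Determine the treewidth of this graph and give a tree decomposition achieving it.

Treewidth 5.
One optimal decomposition is:
Bags: B1 = {1, 2, 3, 4, 5, 6}
Tree: (single bag)

A single bag containing all 6 vertices is trivially a valid decomposition of width 5. For the lower bound, the 6 vertices {1, 2, 3, 4, 5, 6} are pairwise adjacent, and any tree decomposition puts a clique entirely inside one bag — forcing width ≥ 5. The upper and lower bounds meet at 5, so that is the treewidth.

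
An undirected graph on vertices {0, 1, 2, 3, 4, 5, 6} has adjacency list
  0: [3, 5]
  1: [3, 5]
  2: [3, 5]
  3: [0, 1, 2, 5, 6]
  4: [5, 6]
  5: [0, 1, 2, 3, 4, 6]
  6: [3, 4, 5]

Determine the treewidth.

A width-2 tree decomposition is:
Bags: B1 = {2, 3, 5}  B2 = {0, 3, 5}  B3 = {1, 3, 5}  B4 = {3, 5, 6}  B5 = {4, 5, 6}
Tree: B1–B2, B2–B3, B2–B4, B4–B5
The largest bag has 3 vertices, giving width 2; this decomposition certifies tw(G) ≤ 2. On the other hand G contains the 3-clique {0, 3, 5}. A clique must lie in a single bag of any decomposition, so no decomposition can have width below 2. Combining the bounds, tw(G) = 2.

2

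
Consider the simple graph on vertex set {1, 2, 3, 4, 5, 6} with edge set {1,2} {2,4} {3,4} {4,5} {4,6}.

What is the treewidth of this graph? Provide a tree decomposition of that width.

The largest bag has 2 vertices, giving width 1; this decomposition certifies tw(G) ≤ 1. G has an edge, so its treewidth is at least 1. Hence tw(G) = 1 exactly.

Treewidth 1.
One optimal decomposition is:
Bags: B1 = {3, 4}  B2 = {4, 5}  B3 = {4, 6}  B4 = {2, 4}  B5 = {1, 2}
Tree: B1–B2, B1–B3, B1–B4, B4–B5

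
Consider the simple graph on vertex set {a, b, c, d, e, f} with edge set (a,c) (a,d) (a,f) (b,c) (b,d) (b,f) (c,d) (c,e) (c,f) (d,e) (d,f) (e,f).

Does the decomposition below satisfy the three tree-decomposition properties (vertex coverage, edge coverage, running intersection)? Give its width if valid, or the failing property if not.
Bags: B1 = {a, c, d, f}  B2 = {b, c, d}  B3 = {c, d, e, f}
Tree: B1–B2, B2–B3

No — edge (f,b) lies in no bag.

A tree decomposition must satisfy three properties: every vertex lies in some bag; for every edge, both endpoints lie together in some bag; and for every vertex, the bags containing it form a connected subtree. Here edge (f,b) lies in no bag, so the decomposition is invalid.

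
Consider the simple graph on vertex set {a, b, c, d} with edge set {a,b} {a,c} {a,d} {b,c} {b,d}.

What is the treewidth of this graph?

A width-2 tree decomposition is:
Bags: B1 = {a, b, d}  B2 = {a, b, c}
Tree: B1–B2
The largest bag has 3 vertices, giving width 2; this decomposition certifies tw(G) ≤ 2. Conversely, {a, b, d} is a clique of size 3, and the vertices of any clique must share a bag in every tree decomposition; so some bag has ≥ 3 vertices and tw(G) ≥ 2. Hence tw(G) = 2 exactly.

2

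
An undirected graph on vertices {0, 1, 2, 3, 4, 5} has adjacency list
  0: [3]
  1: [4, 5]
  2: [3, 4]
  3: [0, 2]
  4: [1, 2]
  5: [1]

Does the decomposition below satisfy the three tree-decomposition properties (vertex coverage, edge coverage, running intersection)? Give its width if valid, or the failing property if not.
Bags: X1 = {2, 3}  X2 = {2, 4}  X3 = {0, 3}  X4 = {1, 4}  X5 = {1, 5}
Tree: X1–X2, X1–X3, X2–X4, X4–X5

Checking the three conditions: (i) the bags cover all of {0, 1, 2, 3, 4, 5}; (ii) for each edge, some bag contains both endpoints; (iii) the bags containing any fixed vertex form a subtree. All hold, so the decomposition is valid with width 2 − 1 = 1.

Yes; width 1.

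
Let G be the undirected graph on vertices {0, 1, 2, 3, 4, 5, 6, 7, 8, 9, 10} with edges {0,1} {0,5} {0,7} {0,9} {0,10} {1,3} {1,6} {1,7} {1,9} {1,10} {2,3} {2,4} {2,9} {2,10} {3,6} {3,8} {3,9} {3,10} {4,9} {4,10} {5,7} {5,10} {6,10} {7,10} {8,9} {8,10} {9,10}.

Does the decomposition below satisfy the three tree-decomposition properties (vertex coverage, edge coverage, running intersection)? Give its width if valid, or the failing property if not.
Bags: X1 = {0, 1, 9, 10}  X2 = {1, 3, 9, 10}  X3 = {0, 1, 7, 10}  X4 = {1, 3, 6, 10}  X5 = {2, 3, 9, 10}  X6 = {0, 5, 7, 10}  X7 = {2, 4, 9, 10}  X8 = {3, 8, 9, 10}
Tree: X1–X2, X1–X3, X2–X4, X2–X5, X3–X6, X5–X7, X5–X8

Every vertex of G appears in some bag (union = {0, 1, 2, 3, 4, 5, 6, 7, 8, 9, 10}); every edge is covered by a bag; and for each vertex v the set of bags containing v is connected in the bag tree. The decomposition is therefore valid. The largest bag has 4 vertices, so the width is 3.

Yes; width 3.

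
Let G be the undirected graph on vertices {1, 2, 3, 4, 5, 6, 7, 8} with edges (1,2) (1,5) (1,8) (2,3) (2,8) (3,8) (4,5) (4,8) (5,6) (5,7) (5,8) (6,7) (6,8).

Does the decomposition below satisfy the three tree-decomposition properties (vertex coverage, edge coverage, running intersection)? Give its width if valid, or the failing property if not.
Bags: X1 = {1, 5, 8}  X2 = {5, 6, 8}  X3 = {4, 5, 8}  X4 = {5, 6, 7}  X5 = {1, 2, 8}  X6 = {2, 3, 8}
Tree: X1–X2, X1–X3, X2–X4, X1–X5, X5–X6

Yes; width 2.

Vertex coverage: the bags together contain {1, 2, 3, 4, 5, 6, 7, 8}, the full vertex set. Edge coverage: each edge of G has both endpoints in at least one bag. Running intersection: for every vertex, the bags containing it form a connected subtree. All three properties hold, so this is a valid tree decomposition of width max|bag| − 1 = 2, and hence tw(G) ≤ 2.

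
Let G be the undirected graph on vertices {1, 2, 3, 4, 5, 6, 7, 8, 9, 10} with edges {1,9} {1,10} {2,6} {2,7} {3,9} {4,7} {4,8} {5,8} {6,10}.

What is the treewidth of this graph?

1

A width-1 tree decomposition is:
Bags: B1 = {5, 8}  B2 = {4, 8}  B3 = {4, 7}  B4 = {2, 7}  B5 = {2, 6}  B6 = {6, 10}  B7 = {1, 10}  B8 = {1, 9}  B9 = {3, 9}
Tree: B1–B2, B2–B3, B3–B4, B4–B5, B5–B6, B6–B7, B7–B8, B8–B9
The largest bag has 2 vertices, giving width 1; this decomposition certifies tw(G) ≤ 1. Any graph with an edge has treewidth ≥ 1, and G has the edge 5–8. The upper and lower bounds meet at 1, so that is the treewidth.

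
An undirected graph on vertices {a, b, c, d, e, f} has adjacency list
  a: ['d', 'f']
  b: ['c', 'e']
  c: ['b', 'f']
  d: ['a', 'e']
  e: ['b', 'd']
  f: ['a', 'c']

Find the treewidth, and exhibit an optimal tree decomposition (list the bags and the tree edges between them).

Treewidth 2.
Bags: B1 = {b, c, f}  B2 = {a, b, f}  B3 = {a, b, d}  B4 = {b, d, e}
Tree: B1–B2, B2–B3, B3–B4

Every bag has size at most 3, so the width is 3 − 1 = 2 and tw(G) ≤ 2. The edges b–c–f–a–d–e–b form a cycle, so G is not a tree and its treewidth is at least 2. Therefore the treewidth is 2.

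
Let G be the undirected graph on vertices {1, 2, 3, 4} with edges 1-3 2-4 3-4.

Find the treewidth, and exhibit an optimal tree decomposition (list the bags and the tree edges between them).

Treewidth 1.
One optimal decomposition is:
Bags: B1 = {2, 4}  B2 = {3, 4}  B3 = {1, 3}
Tree: B1–B2, B2–B3

Each bag holds 2 vertices, so the decomposition has width 1, which upper-bounds the treewidth. Any graph with an edge has treewidth ≥ 1, and G has the edge 2–4. Therefore the treewidth is 1.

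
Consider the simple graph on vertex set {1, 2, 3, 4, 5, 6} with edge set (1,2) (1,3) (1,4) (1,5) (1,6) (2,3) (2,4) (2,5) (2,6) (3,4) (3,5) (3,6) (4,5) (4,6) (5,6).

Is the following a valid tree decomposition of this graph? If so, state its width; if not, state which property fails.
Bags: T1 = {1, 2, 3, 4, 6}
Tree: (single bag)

No — vertex 5 appears in no bag.

A tree decomposition must satisfy three properties: every vertex lies in some bag; for every edge, both endpoints lie together in some bag; and for every vertex, the bags containing it form a connected subtree. Here vertex 5 appears in no bag, so the decomposition is invalid.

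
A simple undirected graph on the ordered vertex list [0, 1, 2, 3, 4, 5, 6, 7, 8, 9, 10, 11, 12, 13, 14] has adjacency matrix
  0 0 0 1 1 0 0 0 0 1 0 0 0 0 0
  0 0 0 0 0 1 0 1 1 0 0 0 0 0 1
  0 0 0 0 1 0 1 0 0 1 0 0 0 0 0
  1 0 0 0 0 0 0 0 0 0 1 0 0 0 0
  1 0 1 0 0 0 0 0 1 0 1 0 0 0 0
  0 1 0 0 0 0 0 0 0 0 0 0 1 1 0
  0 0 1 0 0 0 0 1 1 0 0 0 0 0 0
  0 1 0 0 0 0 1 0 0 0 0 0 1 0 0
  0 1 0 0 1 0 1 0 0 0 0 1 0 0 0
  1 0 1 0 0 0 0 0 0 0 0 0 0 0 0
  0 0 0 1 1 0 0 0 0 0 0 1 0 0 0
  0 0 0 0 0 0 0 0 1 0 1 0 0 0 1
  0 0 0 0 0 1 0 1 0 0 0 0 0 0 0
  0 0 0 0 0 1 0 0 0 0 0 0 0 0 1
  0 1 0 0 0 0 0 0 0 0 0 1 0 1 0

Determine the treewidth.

3

A width-3 tree decomposition is:
Bags: B1 = {5, 7, 12, 13}  B2 = {1, 5, 7, 13}  B3 = {1, 7, 13, 14}  B4 = {1, 6, 7, 14}  B5 = {1, 6, 8, 14}  B6 = {6, 8, 11, 14}  B7 = {2, 6, 8, 11}  B8 = {2, 4, 8, 11}  B9 = {2, 4, 10, 11}  B10 = {2, 4, 9, 10}  B11 = {0, 4, 9, 10}  B12 = {0, 3, 9, 10}
Tree: B1–B2, B2–B3, B3–B4, B4–B5, B5–B6, B6–B7, B7–B8, B8–B9, B9–B10, B10–B11, B11–B12
The largest bag has 4 vertices, giving width 3; this decomposition certifies tw(G) ≤ 3. For the lower bound: the 4 vertex sets {5,12,13}, {7}, {1}, {6,8,11,14} are disjoint, each induces a connected subgraph, and every pair is joined by at least one edge of G. Contracting each set to a single vertex therefore yields K_{4} as a minor, and since treewidth is minor-monotone, tw(G) ≥ tw(K_{4}) = 3. The upper and lower bounds meet at 3, so that is the treewidth.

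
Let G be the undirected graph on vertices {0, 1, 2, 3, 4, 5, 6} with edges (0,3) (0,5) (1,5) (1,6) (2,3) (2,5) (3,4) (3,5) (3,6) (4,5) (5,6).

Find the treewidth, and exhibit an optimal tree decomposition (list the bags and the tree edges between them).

Treewidth 2.
One optimal decomposition is:
Bags: B1 = {3, 5, 6}  B2 = {2, 3, 5}  B3 = {1, 5, 6}  B4 = {0, 3, 5}  B5 = {3, 4, 5}
Tree: B1–B2, B1–B3, B1–B4, B2–B5

Each bag holds 3 vertices, so the decomposition has width 2, which upper-bounds the treewidth. Conversely, {1, 5, 6} is a clique of size 3, and the vertices of any clique must share a bag in every tree decomposition; so some bag has ≥ 3 vertices and tw(G) ≥ 2. Hence tw(G) = 2 exactly.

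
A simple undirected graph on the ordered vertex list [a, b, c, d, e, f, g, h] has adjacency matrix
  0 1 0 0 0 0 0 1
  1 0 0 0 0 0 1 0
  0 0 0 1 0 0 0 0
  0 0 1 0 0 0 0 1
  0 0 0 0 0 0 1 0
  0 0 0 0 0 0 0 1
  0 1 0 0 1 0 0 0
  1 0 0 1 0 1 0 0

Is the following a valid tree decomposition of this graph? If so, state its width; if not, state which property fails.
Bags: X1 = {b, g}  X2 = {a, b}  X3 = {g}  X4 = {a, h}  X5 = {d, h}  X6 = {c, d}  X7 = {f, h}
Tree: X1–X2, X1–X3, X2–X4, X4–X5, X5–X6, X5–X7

No — vertex e appears in no bag.

A tree decomposition must satisfy three properties: every vertex lies in some bag; for every edge, both endpoints lie together in some bag; and for every vertex, the bags containing it form a connected subtree. Here vertex e appears in no bag, so the decomposition is invalid.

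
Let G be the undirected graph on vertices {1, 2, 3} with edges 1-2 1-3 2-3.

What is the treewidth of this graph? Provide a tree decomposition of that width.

A single bag containing all 3 vertices is trivially a valid decomposition of width 2. Conversely, {1, 2, 3} is a clique of size 3, and the vertices of any clique must share a bag in every tree decomposition; so some bag has ≥ 3 vertices and tw(G) ≥ 2. Therefore the treewidth is 2.

Treewidth 2.
Bags: B1 = {1, 2, 3}
Tree: (single bag)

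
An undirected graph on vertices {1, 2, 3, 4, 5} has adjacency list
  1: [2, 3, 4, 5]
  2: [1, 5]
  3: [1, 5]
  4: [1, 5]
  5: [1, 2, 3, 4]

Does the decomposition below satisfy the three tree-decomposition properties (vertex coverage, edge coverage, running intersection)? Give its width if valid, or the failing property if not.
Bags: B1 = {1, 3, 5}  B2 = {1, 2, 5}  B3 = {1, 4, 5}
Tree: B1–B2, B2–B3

Yes; width 2.

Checking the three conditions: (i) the bags cover all of {1, 2, 3, 4, 5}; (ii) for each edge, some bag contains both endpoints; (iii) the bags containing any fixed vertex form a subtree. All hold, so the decomposition is valid with width 3 − 1 = 2.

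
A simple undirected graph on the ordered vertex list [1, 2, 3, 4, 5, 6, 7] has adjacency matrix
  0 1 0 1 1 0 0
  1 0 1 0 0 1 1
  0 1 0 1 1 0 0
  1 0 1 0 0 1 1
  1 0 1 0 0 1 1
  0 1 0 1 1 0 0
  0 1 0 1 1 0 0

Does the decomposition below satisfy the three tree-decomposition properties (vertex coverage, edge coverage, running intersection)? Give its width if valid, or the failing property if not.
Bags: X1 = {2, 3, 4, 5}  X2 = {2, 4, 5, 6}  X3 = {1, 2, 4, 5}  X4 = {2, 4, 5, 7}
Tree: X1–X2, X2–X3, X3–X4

Checking the three conditions: (i) the bags cover all of {1, 2, 3, 4, 5, 6, 7}; (ii) for each edge, some bag contains both endpoints; (iii) the bags containing any fixed vertex form a subtree. All hold, so the decomposition is valid with width 4 − 1 = 3.

Yes; width 3.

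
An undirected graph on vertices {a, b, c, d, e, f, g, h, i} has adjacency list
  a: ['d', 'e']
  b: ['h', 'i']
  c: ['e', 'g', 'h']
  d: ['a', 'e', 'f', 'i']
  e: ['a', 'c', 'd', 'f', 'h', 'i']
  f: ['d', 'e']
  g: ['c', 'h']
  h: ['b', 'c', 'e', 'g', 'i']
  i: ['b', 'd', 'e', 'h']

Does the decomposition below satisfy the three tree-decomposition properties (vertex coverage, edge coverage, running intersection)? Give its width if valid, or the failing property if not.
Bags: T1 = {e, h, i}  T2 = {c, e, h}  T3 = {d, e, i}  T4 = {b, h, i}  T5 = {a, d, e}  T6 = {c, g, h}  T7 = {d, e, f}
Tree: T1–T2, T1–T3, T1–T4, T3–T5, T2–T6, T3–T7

Yes; width 2.

Vertex coverage: the bags together contain {a, b, c, d, e, f, g, h, i}, the full vertex set. Edge coverage: each edge of G has both endpoints in at least one bag. Running intersection: for every vertex, the bags containing it form a connected subtree. All three properties hold, so this is a valid tree decomposition of width max|bag| − 1 = 2, and hence tw(G) ≤ 2.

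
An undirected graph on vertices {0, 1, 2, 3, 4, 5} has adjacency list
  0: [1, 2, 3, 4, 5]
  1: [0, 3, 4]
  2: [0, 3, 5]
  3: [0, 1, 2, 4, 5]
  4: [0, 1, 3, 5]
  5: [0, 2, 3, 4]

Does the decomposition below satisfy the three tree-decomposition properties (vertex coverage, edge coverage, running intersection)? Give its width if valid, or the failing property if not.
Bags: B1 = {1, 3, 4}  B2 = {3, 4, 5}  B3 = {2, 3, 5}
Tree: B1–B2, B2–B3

A tree decomposition must satisfy three properties: every vertex lies in some bag; for every edge, both endpoints lie together in some bag; and for every vertex, the bags containing it form a connected subtree. Here vertex 0 appears in no bag, so the decomposition is invalid.

No — vertex 0 appears in no bag.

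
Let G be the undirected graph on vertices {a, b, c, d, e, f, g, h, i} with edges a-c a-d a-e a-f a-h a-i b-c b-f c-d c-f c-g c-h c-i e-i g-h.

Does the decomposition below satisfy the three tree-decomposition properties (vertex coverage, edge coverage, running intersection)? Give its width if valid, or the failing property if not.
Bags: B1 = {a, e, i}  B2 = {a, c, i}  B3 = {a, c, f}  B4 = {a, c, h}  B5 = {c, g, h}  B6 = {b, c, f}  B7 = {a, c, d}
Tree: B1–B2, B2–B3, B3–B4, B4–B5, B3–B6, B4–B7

Checking the three conditions: (i) the bags cover all of {a, b, c, d, e, f, g, h, i}; (ii) for each edge, some bag contains both endpoints; (iii) the bags containing any fixed vertex form a subtree. All hold, so the decomposition is valid with width 3 − 1 = 2.

Yes; width 2.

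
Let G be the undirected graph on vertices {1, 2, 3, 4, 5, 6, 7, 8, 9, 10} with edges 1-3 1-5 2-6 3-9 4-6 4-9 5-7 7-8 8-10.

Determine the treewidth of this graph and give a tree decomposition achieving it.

Treewidth 1.
One such decomposition:
Bags: B1 = {2, 6}  B2 = {4, 6}  B3 = {4, 9}  B4 = {3, 9}  B5 = {1, 3}  B6 = {1, 5}  B7 = {5, 7}  B8 = {7, 8}  B9 = {8, 10}
Tree: B1–B2, B2–B3, B3–B4, B4–B5, B5–B6, B6–B7, B7–B8, B8–B9

Each bag holds 2 vertices, so the decomposition has width 1, which upper-bounds the treewidth. Since G has at least one edge (e.g. 2–6), it is not an edgeless graph, so tw(G) ≥ 1. Therefore the treewidth is 1.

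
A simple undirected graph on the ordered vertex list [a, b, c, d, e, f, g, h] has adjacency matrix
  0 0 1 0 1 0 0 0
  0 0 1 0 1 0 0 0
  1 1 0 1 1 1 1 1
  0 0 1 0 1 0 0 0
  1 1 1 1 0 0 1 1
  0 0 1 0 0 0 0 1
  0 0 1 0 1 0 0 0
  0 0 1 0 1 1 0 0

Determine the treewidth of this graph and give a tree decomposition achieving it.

The largest bag has 3 vertices, giving width 2; this decomposition certifies tw(G) ≤ 2. For the lower bound, the 3 vertices {c, d, e} are pairwise adjacent, and any tree decomposition puts a clique entirely inside one bag — forcing width ≥ 2. Combining the bounds, tw(G) = 2.

Treewidth 2.
One such decomposition:
Bags: B1 = {c, d, e}  B2 = {c, e, h}  B3 = {a, c, e}  B4 = {c, e, g}  B5 = {c, f, h}  B6 = {b, c, e}
Tree: B1–B2, B2–B3, B2–B4, B2–B5, B1–B6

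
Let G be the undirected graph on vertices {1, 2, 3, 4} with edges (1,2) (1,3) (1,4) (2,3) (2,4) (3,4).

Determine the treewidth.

3

A width-3 tree decomposition is:
Bags: B1 = {1, 2, 3, 4}
Tree: (single bag)
With just one bag of size 4, the width is 4 − 1 = 3, so tw(G) ≤ 3. For the lower bound, the 4 vertices {1, 2, 3, 4} are pairwise adjacent, and any tree decomposition puts a clique entirely inside one bag — forcing width ≥ 3. Hence tw(G) = 3 exactly.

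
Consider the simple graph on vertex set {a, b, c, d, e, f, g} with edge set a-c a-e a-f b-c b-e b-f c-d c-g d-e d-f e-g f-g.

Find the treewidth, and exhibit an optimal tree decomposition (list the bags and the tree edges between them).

The largest bag has 4 vertices, giving width 3; this decomposition certifies tw(G) ≤ 3. For the lower bound: the 4 vertex sets {c,g}, {b,e}, {f}, {d} are disjoint, each induces a connected subgraph, and every pair is joined by at least one edge of G. Contracting each set to a single vertex therefore yields K_{4} as a minor, and since treewidth is minor-monotone, tw(G) ≥ tw(K_{4}) = 3. Therefore the treewidth is 3.

Treewidth 3.
One optimal decomposition is:
Bags: B1 = {c, e, f, g}  B2 = {b, c, e, f}  B3 = {c, d, e, f}  B4 = {a, c, e, f}
Tree: B1–B2, B2–B3, B3–B4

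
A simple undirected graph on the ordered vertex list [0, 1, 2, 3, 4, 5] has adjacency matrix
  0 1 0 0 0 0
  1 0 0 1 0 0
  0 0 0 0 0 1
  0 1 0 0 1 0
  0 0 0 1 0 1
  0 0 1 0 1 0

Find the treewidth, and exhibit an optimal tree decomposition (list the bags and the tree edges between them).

The largest bag has 2 vertices, giving width 1; this decomposition certifies tw(G) ≤ 1. Since G has at least one edge (e.g. 0–1), it is not an edgeless graph, so tw(G) ≥ 1. Combining the bounds, tw(G) = 1.

Treewidth 1.
One optimal decomposition is:
Bags: B1 = {0, 1}  B2 = {1, 3}  B3 = {3, 4}  B4 = {4, 5}  B5 = {2, 5}
Tree: B1–B2, B2–B3, B3–B4, B4–B5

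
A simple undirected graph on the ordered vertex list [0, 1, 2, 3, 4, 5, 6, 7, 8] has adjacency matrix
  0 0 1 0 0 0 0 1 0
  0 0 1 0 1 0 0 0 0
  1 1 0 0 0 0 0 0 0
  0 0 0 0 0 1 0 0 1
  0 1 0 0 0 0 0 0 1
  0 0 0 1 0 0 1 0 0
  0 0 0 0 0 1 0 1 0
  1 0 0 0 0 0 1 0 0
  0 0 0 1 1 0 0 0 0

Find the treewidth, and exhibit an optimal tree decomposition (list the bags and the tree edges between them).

Treewidth 2.
Bags: B1 = {3, 5, 8}  B2 = {4, 5, 8}  B3 = {1, 4, 5}  B4 = {1, 2, 5}  B5 = {0, 2, 5}  B6 = {0, 5, 7}  B7 = {5, 6, 7}
Tree: B1–B2, B2–B3, B3–B4, B4–B5, B5–B6, B6–B7

Every bag has size at most 3, so the width is 3 − 1 = 2 and tw(G) ≤ 2. The edges 5–3–8–4–1–2–0–7–6–5 form a cycle, so G is not a tree and its treewidth is at least 2. Combining the bounds, tw(G) = 2.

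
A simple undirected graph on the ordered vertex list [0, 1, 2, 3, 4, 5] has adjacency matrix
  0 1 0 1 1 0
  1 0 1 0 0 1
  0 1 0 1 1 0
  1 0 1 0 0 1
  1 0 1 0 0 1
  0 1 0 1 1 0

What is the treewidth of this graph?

3

A width-3 tree decomposition is:
Bags: B1 = {0, 1, 2, 5}  B2 = {0, 2, 3, 5}  B3 = {0, 2, 4, 5}
Tree: B1–B2, B2–B3
Every bag has size at most 4, so the width is 4 − 1 = 3 and tw(G) ≤ 3. For the lower bound: the 4 vertex sets {0,1}, {3,5}, {2}, {4} are disjoint, each induces a connected subgraph, and every pair is joined by at least one edge of G. Contracting each set to a single vertex therefore yields K_{4} as a minor, and since treewidth is minor-monotone, tw(G) ≥ tw(K_{4}) = 3. The upper and lower bounds meet at 3, so that is the treewidth.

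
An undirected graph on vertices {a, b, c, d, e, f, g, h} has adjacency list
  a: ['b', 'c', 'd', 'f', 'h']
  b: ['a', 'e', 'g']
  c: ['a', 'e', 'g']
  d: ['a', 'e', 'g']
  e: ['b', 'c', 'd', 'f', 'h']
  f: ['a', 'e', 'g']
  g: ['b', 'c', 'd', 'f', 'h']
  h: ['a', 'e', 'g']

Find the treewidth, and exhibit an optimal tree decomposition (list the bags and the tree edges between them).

Every bag has size at most 4, so the width is 4 − 1 = 3 and tw(G) ≤ 3. For the lower bound: the 4 vertex sets {a,b}, {d,e}, {g}, {f} are disjoint, each induces a connected subgraph, and every pair is joined by at least one edge of G. Contracting each set to a single vertex therefore yields K_{4} as a minor, and since treewidth is minor-monotone, tw(G) ≥ tw(K_{4}) = 3. Therefore the treewidth is 3.

Treewidth 3.
Bags: B1 = {a, b, e, g}  B2 = {a, d, e, g}  B3 = {a, e, f, g}  B4 = {a, e, g, h}  B5 = {a, c, e, g}
Tree: B1–B2, B2–B3, B3–B4, B4–B5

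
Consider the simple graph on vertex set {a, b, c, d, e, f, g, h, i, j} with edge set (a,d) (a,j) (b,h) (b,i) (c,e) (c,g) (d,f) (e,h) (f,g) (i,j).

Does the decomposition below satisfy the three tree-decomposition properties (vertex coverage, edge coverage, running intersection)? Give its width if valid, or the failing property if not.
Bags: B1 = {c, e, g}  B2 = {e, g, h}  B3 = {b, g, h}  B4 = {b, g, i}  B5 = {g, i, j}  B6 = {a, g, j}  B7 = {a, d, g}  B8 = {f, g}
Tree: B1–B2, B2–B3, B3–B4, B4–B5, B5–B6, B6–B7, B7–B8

A tree decomposition must satisfy three properties: every vertex lies in some bag; for every edge, both endpoints lie together in some bag; and for every vertex, the bags containing it form a connected subtree. Here edge (d,f) lies in no bag, so the decomposition is invalid.

No — edge (d,f) lies in no bag.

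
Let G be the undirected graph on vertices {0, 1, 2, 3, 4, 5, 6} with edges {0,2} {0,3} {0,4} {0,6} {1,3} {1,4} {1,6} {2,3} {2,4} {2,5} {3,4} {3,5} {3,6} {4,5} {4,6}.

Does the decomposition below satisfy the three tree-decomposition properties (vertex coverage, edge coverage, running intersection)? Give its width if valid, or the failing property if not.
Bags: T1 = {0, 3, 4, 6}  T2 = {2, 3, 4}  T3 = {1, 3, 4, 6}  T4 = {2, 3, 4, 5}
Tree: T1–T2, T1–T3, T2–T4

No — edge (0,2) lies in no bag.

A tree decomposition must satisfy three properties: every vertex lies in some bag; for every edge, both endpoints lie together in some bag; and for every vertex, the bags containing it form a connected subtree. Here edge (0,2) lies in no bag, so the decomposition is invalid.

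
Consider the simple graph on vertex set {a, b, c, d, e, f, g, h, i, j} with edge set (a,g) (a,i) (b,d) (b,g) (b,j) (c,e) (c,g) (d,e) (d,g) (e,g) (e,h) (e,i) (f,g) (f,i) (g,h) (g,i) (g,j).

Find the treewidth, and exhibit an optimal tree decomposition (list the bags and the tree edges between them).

Treewidth 2.
One optimal decomposition is:
Bags: B1 = {d, e, g}  B2 = {e, g, i}  B3 = {b, d, g}  B4 = {a, g, i}  B5 = {b, g, j}  B6 = {f, g, i}  B7 = {c, e, g}  B8 = {e, g, h}
Tree: B1–B2, B1–B3, B2–B4, B3–B5, B2–B6, B1–B7, B7–B8

The largest bag has 3 vertices, giving width 2; this decomposition certifies tw(G) ≤ 2. On the other hand G contains the 3-clique {f, g, i}. A clique must lie in a single bag of any decomposition, so no decomposition can have width below 2. The upper and lower bounds meet at 2, so that is the treewidth.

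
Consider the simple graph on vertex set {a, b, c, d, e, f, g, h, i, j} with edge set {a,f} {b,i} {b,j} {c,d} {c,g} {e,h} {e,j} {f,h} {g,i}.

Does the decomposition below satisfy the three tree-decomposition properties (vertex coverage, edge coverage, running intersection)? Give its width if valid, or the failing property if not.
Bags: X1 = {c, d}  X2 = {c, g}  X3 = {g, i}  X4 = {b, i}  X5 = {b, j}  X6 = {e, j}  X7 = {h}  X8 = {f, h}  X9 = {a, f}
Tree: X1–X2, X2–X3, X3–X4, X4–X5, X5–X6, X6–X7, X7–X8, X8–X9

No — edge (e,h) lies in no bag.

A tree decomposition must satisfy three properties: every vertex lies in some bag; for every edge, both endpoints lie together in some bag; and for every vertex, the bags containing it form a connected subtree. Here edge (e,h) lies in no bag, so the decomposition is invalid.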